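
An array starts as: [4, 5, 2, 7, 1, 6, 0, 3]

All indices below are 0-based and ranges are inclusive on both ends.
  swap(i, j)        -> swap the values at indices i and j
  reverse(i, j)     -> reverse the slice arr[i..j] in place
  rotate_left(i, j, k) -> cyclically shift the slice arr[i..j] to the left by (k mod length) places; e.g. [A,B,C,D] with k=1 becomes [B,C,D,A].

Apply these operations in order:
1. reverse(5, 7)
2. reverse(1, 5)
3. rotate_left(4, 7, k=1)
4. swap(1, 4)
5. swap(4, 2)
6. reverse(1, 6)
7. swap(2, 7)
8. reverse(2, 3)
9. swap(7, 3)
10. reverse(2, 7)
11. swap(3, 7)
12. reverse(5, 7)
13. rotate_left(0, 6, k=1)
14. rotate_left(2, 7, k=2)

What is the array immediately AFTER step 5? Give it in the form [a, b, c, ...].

Answer: [4, 5, 3, 7, 1, 0, 6, 2]

Derivation:
After 1 (reverse(5, 7)): [4, 5, 2, 7, 1, 3, 0, 6]
After 2 (reverse(1, 5)): [4, 3, 1, 7, 2, 5, 0, 6]
After 3 (rotate_left(4, 7, k=1)): [4, 3, 1, 7, 5, 0, 6, 2]
After 4 (swap(1, 4)): [4, 5, 1, 7, 3, 0, 6, 2]
After 5 (swap(4, 2)): [4, 5, 3, 7, 1, 0, 6, 2]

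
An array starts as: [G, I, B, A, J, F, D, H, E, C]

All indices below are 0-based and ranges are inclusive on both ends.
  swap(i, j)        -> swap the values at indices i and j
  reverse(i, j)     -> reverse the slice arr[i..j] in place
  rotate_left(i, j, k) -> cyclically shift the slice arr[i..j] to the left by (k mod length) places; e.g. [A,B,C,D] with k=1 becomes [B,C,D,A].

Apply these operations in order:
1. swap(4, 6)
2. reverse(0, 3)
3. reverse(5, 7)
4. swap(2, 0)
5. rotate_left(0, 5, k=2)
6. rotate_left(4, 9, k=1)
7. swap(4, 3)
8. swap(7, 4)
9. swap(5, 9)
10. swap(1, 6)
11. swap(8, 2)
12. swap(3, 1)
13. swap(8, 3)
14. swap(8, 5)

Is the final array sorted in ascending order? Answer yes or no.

After 1 (swap(4, 6)): [G, I, B, A, D, F, J, H, E, C]
After 2 (reverse(0, 3)): [A, B, I, G, D, F, J, H, E, C]
After 3 (reverse(5, 7)): [A, B, I, G, D, H, J, F, E, C]
After 4 (swap(2, 0)): [I, B, A, G, D, H, J, F, E, C]
After 5 (rotate_left(0, 5, k=2)): [A, G, D, H, I, B, J, F, E, C]
After 6 (rotate_left(4, 9, k=1)): [A, G, D, H, B, J, F, E, C, I]
After 7 (swap(4, 3)): [A, G, D, B, H, J, F, E, C, I]
After 8 (swap(7, 4)): [A, G, D, B, E, J, F, H, C, I]
After 9 (swap(5, 9)): [A, G, D, B, E, I, F, H, C, J]
After 10 (swap(1, 6)): [A, F, D, B, E, I, G, H, C, J]
After 11 (swap(8, 2)): [A, F, C, B, E, I, G, H, D, J]
After 12 (swap(3, 1)): [A, B, C, F, E, I, G, H, D, J]
After 13 (swap(8, 3)): [A, B, C, D, E, I, G, H, F, J]
After 14 (swap(8, 5)): [A, B, C, D, E, F, G, H, I, J]

Answer: yes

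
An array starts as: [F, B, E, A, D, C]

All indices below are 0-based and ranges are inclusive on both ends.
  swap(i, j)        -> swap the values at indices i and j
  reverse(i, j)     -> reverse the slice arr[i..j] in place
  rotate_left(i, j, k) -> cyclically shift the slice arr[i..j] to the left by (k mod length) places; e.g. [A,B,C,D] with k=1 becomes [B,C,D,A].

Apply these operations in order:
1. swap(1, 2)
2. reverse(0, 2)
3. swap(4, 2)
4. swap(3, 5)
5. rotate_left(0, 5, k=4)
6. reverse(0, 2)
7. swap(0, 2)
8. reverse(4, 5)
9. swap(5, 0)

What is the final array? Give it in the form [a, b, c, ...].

After 1 (swap(1, 2)): [F, E, B, A, D, C]
After 2 (reverse(0, 2)): [B, E, F, A, D, C]
After 3 (swap(4, 2)): [B, E, D, A, F, C]
After 4 (swap(3, 5)): [B, E, D, C, F, A]
After 5 (rotate_left(0, 5, k=4)): [F, A, B, E, D, C]
After 6 (reverse(0, 2)): [B, A, F, E, D, C]
After 7 (swap(0, 2)): [F, A, B, E, D, C]
After 8 (reverse(4, 5)): [F, A, B, E, C, D]
After 9 (swap(5, 0)): [D, A, B, E, C, F]

Answer: [D, A, B, E, C, F]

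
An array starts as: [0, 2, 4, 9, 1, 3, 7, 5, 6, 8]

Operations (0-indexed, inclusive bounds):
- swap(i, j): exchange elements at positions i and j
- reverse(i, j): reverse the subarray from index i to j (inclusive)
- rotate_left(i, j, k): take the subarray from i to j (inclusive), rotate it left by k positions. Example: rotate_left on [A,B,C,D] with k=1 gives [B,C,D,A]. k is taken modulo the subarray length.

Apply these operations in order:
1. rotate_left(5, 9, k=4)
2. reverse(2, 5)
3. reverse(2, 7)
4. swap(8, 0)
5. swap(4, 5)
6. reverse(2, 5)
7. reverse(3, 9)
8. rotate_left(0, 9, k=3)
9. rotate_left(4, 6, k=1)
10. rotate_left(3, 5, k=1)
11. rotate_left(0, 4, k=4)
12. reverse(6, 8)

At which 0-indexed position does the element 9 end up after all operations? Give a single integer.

Answer: 0

Derivation:
After 1 (rotate_left(5, 9, k=4)): [0, 2, 4, 9, 1, 8, 3, 7, 5, 6]
After 2 (reverse(2, 5)): [0, 2, 8, 1, 9, 4, 3, 7, 5, 6]
After 3 (reverse(2, 7)): [0, 2, 7, 3, 4, 9, 1, 8, 5, 6]
After 4 (swap(8, 0)): [5, 2, 7, 3, 4, 9, 1, 8, 0, 6]
After 5 (swap(4, 5)): [5, 2, 7, 3, 9, 4, 1, 8, 0, 6]
After 6 (reverse(2, 5)): [5, 2, 4, 9, 3, 7, 1, 8, 0, 6]
After 7 (reverse(3, 9)): [5, 2, 4, 6, 0, 8, 1, 7, 3, 9]
After 8 (rotate_left(0, 9, k=3)): [6, 0, 8, 1, 7, 3, 9, 5, 2, 4]
After 9 (rotate_left(4, 6, k=1)): [6, 0, 8, 1, 3, 9, 7, 5, 2, 4]
After 10 (rotate_left(3, 5, k=1)): [6, 0, 8, 3, 9, 1, 7, 5, 2, 4]
After 11 (rotate_left(0, 4, k=4)): [9, 6, 0, 8, 3, 1, 7, 5, 2, 4]
After 12 (reverse(6, 8)): [9, 6, 0, 8, 3, 1, 2, 5, 7, 4]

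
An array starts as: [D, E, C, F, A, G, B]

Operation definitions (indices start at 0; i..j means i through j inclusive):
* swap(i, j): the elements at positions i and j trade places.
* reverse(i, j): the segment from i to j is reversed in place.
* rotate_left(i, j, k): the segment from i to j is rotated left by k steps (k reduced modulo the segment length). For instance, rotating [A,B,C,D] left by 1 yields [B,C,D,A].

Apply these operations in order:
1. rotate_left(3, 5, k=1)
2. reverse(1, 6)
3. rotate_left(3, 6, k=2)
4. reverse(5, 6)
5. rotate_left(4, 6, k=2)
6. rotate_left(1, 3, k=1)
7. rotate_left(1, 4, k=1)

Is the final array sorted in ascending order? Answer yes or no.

Answer: no

Derivation:
After 1 (rotate_left(3, 5, k=1)): [D, E, C, A, G, F, B]
After 2 (reverse(1, 6)): [D, B, F, G, A, C, E]
After 3 (rotate_left(3, 6, k=2)): [D, B, F, C, E, G, A]
After 4 (reverse(5, 6)): [D, B, F, C, E, A, G]
After 5 (rotate_left(4, 6, k=2)): [D, B, F, C, G, E, A]
After 6 (rotate_left(1, 3, k=1)): [D, F, C, B, G, E, A]
After 7 (rotate_left(1, 4, k=1)): [D, C, B, G, F, E, A]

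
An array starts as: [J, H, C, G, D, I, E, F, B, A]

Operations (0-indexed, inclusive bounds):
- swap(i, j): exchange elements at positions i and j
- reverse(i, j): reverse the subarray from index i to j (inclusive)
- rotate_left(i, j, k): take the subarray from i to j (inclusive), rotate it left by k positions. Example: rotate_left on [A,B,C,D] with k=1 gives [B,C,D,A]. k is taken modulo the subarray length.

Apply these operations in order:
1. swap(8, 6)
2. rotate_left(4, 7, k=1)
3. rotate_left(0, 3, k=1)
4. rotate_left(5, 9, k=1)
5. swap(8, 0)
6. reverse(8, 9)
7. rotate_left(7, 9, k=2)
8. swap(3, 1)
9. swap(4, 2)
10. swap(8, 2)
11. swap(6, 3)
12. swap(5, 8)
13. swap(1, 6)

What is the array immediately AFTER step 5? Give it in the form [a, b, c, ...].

Answer: [A, C, G, J, I, F, D, E, H, B]

Derivation:
After 1 (swap(8, 6)): [J, H, C, G, D, I, B, F, E, A]
After 2 (rotate_left(4, 7, k=1)): [J, H, C, G, I, B, F, D, E, A]
After 3 (rotate_left(0, 3, k=1)): [H, C, G, J, I, B, F, D, E, A]
After 4 (rotate_left(5, 9, k=1)): [H, C, G, J, I, F, D, E, A, B]
After 5 (swap(8, 0)): [A, C, G, J, I, F, D, E, H, B]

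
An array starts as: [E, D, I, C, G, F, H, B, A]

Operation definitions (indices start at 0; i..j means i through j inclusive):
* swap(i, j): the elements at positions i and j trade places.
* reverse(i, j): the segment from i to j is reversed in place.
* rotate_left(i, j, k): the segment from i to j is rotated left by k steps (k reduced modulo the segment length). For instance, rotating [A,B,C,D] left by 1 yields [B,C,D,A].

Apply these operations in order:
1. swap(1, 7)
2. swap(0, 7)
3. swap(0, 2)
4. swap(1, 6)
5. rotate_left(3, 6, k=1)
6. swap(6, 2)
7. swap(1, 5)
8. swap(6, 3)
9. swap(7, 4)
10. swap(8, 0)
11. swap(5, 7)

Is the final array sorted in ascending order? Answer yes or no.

After 1 (swap(1, 7)): [E, B, I, C, G, F, H, D, A]
After 2 (swap(0, 7)): [D, B, I, C, G, F, H, E, A]
After 3 (swap(0, 2)): [I, B, D, C, G, F, H, E, A]
After 4 (swap(1, 6)): [I, H, D, C, G, F, B, E, A]
After 5 (rotate_left(3, 6, k=1)): [I, H, D, G, F, B, C, E, A]
After 6 (swap(6, 2)): [I, H, C, G, F, B, D, E, A]
After 7 (swap(1, 5)): [I, B, C, G, F, H, D, E, A]
After 8 (swap(6, 3)): [I, B, C, D, F, H, G, E, A]
After 9 (swap(7, 4)): [I, B, C, D, E, H, G, F, A]
After 10 (swap(8, 0)): [A, B, C, D, E, H, G, F, I]
After 11 (swap(5, 7)): [A, B, C, D, E, F, G, H, I]

Answer: yes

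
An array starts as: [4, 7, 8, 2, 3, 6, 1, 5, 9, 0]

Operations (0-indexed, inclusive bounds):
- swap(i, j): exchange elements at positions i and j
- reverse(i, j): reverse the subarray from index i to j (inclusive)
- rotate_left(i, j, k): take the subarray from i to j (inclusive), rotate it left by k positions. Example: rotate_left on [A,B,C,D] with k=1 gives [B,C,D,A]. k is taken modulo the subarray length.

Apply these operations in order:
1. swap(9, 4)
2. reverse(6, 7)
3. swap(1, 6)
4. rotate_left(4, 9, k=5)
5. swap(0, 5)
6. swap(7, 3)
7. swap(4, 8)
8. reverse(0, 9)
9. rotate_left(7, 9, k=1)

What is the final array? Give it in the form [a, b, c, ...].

Answer: [9, 3, 2, 6, 4, 1, 7, 5, 0, 8]

Derivation:
After 1 (swap(9, 4)): [4, 7, 8, 2, 0, 6, 1, 5, 9, 3]
After 2 (reverse(6, 7)): [4, 7, 8, 2, 0, 6, 5, 1, 9, 3]
After 3 (swap(1, 6)): [4, 5, 8, 2, 0, 6, 7, 1, 9, 3]
After 4 (rotate_left(4, 9, k=5)): [4, 5, 8, 2, 3, 0, 6, 7, 1, 9]
After 5 (swap(0, 5)): [0, 5, 8, 2, 3, 4, 6, 7, 1, 9]
After 6 (swap(7, 3)): [0, 5, 8, 7, 3, 4, 6, 2, 1, 9]
After 7 (swap(4, 8)): [0, 5, 8, 7, 1, 4, 6, 2, 3, 9]
After 8 (reverse(0, 9)): [9, 3, 2, 6, 4, 1, 7, 8, 5, 0]
After 9 (rotate_left(7, 9, k=1)): [9, 3, 2, 6, 4, 1, 7, 5, 0, 8]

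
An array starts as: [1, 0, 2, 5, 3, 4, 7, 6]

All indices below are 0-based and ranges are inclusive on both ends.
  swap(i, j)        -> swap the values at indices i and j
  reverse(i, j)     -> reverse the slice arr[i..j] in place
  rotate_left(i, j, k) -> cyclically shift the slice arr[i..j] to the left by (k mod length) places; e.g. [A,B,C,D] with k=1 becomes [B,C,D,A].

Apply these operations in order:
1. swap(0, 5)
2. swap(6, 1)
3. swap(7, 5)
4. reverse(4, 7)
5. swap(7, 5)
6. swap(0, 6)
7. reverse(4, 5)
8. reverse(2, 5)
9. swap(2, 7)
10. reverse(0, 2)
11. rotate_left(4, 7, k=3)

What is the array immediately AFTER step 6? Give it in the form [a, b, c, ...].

After 1 (swap(0, 5)): [4, 0, 2, 5, 3, 1, 7, 6]
After 2 (swap(6, 1)): [4, 7, 2, 5, 3, 1, 0, 6]
After 3 (swap(7, 5)): [4, 7, 2, 5, 3, 6, 0, 1]
After 4 (reverse(4, 7)): [4, 7, 2, 5, 1, 0, 6, 3]
After 5 (swap(7, 5)): [4, 7, 2, 5, 1, 3, 6, 0]
After 6 (swap(0, 6)): [6, 7, 2, 5, 1, 3, 4, 0]

Answer: [6, 7, 2, 5, 1, 3, 4, 0]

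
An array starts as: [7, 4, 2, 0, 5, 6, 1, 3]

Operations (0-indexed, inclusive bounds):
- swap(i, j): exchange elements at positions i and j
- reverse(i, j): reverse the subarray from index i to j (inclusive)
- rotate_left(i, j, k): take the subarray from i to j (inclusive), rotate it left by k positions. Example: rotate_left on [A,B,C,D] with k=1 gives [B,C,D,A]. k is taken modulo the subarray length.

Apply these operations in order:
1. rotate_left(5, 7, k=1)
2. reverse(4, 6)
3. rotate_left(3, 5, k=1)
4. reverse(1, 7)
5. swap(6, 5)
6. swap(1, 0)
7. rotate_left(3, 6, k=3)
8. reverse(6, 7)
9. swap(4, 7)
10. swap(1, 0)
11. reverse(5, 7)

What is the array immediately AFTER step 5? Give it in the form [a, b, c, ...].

After 1 (rotate_left(5, 7, k=1)): [7, 4, 2, 0, 5, 1, 3, 6]
After 2 (reverse(4, 6)): [7, 4, 2, 0, 3, 1, 5, 6]
After 3 (rotate_left(3, 5, k=1)): [7, 4, 2, 3, 1, 0, 5, 6]
After 4 (reverse(1, 7)): [7, 6, 5, 0, 1, 3, 2, 4]
After 5 (swap(6, 5)): [7, 6, 5, 0, 1, 2, 3, 4]

Answer: [7, 6, 5, 0, 1, 2, 3, 4]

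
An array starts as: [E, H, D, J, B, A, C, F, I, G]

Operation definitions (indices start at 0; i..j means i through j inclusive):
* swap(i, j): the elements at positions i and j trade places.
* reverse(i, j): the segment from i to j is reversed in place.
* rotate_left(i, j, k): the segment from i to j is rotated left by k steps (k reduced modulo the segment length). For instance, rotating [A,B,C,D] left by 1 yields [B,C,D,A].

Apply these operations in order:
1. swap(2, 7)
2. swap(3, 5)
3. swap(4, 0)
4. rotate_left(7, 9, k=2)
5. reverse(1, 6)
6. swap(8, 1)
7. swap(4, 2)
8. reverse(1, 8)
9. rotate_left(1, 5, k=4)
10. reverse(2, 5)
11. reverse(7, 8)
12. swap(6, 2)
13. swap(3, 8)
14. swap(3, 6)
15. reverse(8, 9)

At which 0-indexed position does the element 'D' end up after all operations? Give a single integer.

After 1 (swap(2, 7)): [E, H, F, J, B, A, C, D, I, G]
After 2 (swap(3, 5)): [E, H, F, A, B, J, C, D, I, G]
After 3 (swap(4, 0)): [B, H, F, A, E, J, C, D, I, G]
After 4 (rotate_left(7, 9, k=2)): [B, H, F, A, E, J, C, G, D, I]
After 5 (reverse(1, 6)): [B, C, J, E, A, F, H, G, D, I]
After 6 (swap(8, 1)): [B, D, J, E, A, F, H, G, C, I]
After 7 (swap(4, 2)): [B, D, A, E, J, F, H, G, C, I]
After 8 (reverse(1, 8)): [B, C, G, H, F, J, E, A, D, I]
After 9 (rotate_left(1, 5, k=4)): [B, J, C, G, H, F, E, A, D, I]
After 10 (reverse(2, 5)): [B, J, F, H, G, C, E, A, D, I]
After 11 (reverse(7, 8)): [B, J, F, H, G, C, E, D, A, I]
After 12 (swap(6, 2)): [B, J, E, H, G, C, F, D, A, I]
After 13 (swap(3, 8)): [B, J, E, A, G, C, F, D, H, I]
After 14 (swap(3, 6)): [B, J, E, F, G, C, A, D, H, I]
After 15 (reverse(8, 9)): [B, J, E, F, G, C, A, D, I, H]

Answer: 7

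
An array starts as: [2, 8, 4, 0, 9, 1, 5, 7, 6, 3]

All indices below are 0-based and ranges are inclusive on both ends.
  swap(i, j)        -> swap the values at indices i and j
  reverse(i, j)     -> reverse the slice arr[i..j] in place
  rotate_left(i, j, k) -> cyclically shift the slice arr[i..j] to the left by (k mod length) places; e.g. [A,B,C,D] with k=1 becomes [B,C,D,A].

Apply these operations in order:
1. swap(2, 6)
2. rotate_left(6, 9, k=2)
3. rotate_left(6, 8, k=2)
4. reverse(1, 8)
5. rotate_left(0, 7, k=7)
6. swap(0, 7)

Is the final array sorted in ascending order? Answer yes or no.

Answer: no

Derivation:
After 1 (swap(2, 6)): [2, 8, 5, 0, 9, 1, 4, 7, 6, 3]
After 2 (rotate_left(6, 9, k=2)): [2, 8, 5, 0, 9, 1, 6, 3, 4, 7]
After 3 (rotate_left(6, 8, k=2)): [2, 8, 5, 0, 9, 1, 4, 6, 3, 7]
After 4 (reverse(1, 8)): [2, 3, 6, 4, 1, 9, 0, 5, 8, 7]
After 5 (rotate_left(0, 7, k=7)): [5, 2, 3, 6, 4, 1, 9, 0, 8, 7]
After 6 (swap(0, 7)): [0, 2, 3, 6, 4, 1, 9, 5, 8, 7]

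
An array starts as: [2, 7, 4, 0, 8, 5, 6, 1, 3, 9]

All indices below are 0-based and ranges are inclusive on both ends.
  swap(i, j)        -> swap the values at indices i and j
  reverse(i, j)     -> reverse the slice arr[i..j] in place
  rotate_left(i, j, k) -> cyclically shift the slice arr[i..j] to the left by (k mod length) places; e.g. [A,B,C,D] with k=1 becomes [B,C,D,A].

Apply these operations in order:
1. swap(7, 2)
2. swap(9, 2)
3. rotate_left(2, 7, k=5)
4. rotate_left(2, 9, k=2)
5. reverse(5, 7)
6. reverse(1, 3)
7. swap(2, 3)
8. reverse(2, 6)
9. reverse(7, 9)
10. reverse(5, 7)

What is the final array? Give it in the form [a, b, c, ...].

Answer: [2, 8, 3, 1, 5, 9, 7, 0, 4, 6]

Derivation:
After 1 (swap(7, 2)): [2, 7, 1, 0, 8, 5, 6, 4, 3, 9]
After 2 (swap(9, 2)): [2, 7, 9, 0, 8, 5, 6, 4, 3, 1]
After 3 (rotate_left(2, 7, k=5)): [2, 7, 4, 9, 0, 8, 5, 6, 3, 1]
After 4 (rotate_left(2, 9, k=2)): [2, 7, 0, 8, 5, 6, 3, 1, 4, 9]
After 5 (reverse(5, 7)): [2, 7, 0, 8, 5, 1, 3, 6, 4, 9]
After 6 (reverse(1, 3)): [2, 8, 0, 7, 5, 1, 3, 6, 4, 9]
After 7 (swap(2, 3)): [2, 8, 7, 0, 5, 1, 3, 6, 4, 9]
After 8 (reverse(2, 6)): [2, 8, 3, 1, 5, 0, 7, 6, 4, 9]
After 9 (reverse(7, 9)): [2, 8, 3, 1, 5, 0, 7, 9, 4, 6]
After 10 (reverse(5, 7)): [2, 8, 3, 1, 5, 9, 7, 0, 4, 6]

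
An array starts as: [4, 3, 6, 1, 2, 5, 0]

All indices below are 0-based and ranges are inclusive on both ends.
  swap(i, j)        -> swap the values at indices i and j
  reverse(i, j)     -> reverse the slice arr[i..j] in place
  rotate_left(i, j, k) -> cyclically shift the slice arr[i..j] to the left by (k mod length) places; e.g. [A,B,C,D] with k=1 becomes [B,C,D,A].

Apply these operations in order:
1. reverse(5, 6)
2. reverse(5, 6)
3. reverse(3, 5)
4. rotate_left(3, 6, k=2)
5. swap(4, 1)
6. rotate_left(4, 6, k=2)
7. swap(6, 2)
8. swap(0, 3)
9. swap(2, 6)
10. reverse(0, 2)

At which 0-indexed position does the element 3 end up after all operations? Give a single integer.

After 1 (reverse(5, 6)): [4, 3, 6, 1, 2, 0, 5]
After 2 (reverse(5, 6)): [4, 3, 6, 1, 2, 5, 0]
After 3 (reverse(3, 5)): [4, 3, 6, 5, 2, 1, 0]
After 4 (rotate_left(3, 6, k=2)): [4, 3, 6, 1, 0, 5, 2]
After 5 (swap(4, 1)): [4, 0, 6, 1, 3, 5, 2]
After 6 (rotate_left(4, 6, k=2)): [4, 0, 6, 1, 2, 3, 5]
After 7 (swap(6, 2)): [4, 0, 5, 1, 2, 3, 6]
After 8 (swap(0, 3)): [1, 0, 5, 4, 2, 3, 6]
After 9 (swap(2, 6)): [1, 0, 6, 4, 2, 3, 5]
After 10 (reverse(0, 2)): [6, 0, 1, 4, 2, 3, 5]

Answer: 5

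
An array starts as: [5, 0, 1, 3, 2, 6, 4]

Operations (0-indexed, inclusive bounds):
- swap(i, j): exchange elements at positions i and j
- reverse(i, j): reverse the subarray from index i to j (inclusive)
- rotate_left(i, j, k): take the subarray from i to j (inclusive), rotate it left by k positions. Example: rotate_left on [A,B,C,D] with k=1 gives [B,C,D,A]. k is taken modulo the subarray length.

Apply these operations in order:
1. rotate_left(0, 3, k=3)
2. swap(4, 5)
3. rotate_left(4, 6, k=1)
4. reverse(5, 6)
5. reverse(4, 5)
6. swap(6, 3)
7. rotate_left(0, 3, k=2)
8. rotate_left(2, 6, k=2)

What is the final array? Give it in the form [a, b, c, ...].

After 1 (rotate_left(0, 3, k=3)): [3, 5, 0, 1, 2, 6, 4]
After 2 (swap(4, 5)): [3, 5, 0, 1, 6, 2, 4]
After 3 (rotate_left(4, 6, k=1)): [3, 5, 0, 1, 2, 4, 6]
After 4 (reverse(5, 6)): [3, 5, 0, 1, 2, 6, 4]
After 5 (reverse(4, 5)): [3, 5, 0, 1, 6, 2, 4]
After 6 (swap(6, 3)): [3, 5, 0, 4, 6, 2, 1]
After 7 (rotate_left(0, 3, k=2)): [0, 4, 3, 5, 6, 2, 1]
After 8 (rotate_left(2, 6, k=2)): [0, 4, 6, 2, 1, 3, 5]

Answer: [0, 4, 6, 2, 1, 3, 5]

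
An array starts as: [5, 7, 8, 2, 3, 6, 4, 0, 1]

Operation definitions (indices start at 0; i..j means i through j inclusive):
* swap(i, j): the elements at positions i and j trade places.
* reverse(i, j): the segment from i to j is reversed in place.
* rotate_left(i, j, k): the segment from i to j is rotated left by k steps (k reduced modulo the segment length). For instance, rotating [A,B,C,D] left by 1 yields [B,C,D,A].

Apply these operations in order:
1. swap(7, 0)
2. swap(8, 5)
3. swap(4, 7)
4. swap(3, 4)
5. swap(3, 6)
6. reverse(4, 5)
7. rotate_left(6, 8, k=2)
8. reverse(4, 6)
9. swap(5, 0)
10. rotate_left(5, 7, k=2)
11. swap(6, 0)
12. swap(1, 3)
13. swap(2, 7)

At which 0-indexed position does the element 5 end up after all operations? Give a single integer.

After 1 (swap(7, 0)): [0, 7, 8, 2, 3, 6, 4, 5, 1]
After 2 (swap(8, 5)): [0, 7, 8, 2, 3, 1, 4, 5, 6]
After 3 (swap(4, 7)): [0, 7, 8, 2, 5, 1, 4, 3, 6]
After 4 (swap(3, 4)): [0, 7, 8, 5, 2, 1, 4, 3, 6]
After 5 (swap(3, 6)): [0, 7, 8, 4, 2, 1, 5, 3, 6]
After 6 (reverse(4, 5)): [0, 7, 8, 4, 1, 2, 5, 3, 6]
After 7 (rotate_left(6, 8, k=2)): [0, 7, 8, 4, 1, 2, 6, 5, 3]
After 8 (reverse(4, 6)): [0, 7, 8, 4, 6, 2, 1, 5, 3]
After 9 (swap(5, 0)): [2, 7, 8, 4, 6, 0, 1, 5, 3]
After 10 (rotate_left(5, 7, k=2)): [2, 7, 8, 4, 6, 5, 0, 1, 3]
After 11 (swap(6, 0)): [0, 7, 8, 4, 6, 5, 2, 1, 3]
After 12 (swap(1, 3)): [0, 4, 8, 7, 6, 5, 2, 1, 3]
After 13 (swap(2, 7)): [0, 4, 1, 7, 6, 5, 2, 8, 3]

Answer: 5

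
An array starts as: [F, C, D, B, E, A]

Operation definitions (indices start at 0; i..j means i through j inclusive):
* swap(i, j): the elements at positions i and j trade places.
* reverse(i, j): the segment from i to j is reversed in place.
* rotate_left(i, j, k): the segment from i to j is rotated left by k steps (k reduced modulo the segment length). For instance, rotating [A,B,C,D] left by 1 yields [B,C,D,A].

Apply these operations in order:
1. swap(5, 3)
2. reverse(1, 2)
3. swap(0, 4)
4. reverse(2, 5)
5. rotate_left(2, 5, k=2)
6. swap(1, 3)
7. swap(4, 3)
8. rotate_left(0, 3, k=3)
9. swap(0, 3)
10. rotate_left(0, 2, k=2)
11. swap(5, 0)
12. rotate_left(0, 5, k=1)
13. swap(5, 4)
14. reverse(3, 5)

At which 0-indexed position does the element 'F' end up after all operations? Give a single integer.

Answer: 4

Derivation:
After 1 (swap(5, 3)): [F, C, D, A, E, B]
After 2 (reverse(1, 2)): [F, D, C, A, E, B]
After 3 (swap(0, 4)): [E, D, C, A, F, B]
After 4 (reverse(2, 5)): [E, D, B, F, A, C]
After 5 (rotate_left(2, 5, k=2)): [E, D, A, C, B, F]
After 6 (swap(1, 3)): [E, C, A, D, B, F]
After 7 (swap(4, 3)): [E, C, A, B, D, F]
After 8 (rotate_left(0, 3, k=3)): [B, E, C, A, D, F]
After 9 (swap(0, 3)): [A, E, C, B, D, F]
After 10 (rotate_left(0, 2, k=2)): [C, A, E, B, D, F]
After 11 (swap(5, 0)): [F, A, E, B, D, C]
After 12 (rotate_left(0, 5, k=1)): [A, E, B, D, C, F]
After 13 (swap(5, 4)): [A, E, B, D, F, C]
After 14 (reverse(3, 5)): [A, E, B, C, F, D]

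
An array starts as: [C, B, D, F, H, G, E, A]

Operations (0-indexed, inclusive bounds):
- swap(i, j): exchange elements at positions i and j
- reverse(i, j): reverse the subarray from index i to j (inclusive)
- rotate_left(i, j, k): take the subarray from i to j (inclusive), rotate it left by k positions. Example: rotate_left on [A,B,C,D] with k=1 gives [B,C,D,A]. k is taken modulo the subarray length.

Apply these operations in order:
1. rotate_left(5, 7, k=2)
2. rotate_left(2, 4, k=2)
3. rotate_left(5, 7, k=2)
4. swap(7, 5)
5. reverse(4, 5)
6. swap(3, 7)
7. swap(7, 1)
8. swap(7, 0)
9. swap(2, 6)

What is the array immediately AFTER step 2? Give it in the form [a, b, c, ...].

Answer: [C, B, H, D, F, A, G, E]

Derivation:
After 1 (rotate_left(5, 7, k=2)): [C, B, D, F, H, A, G, E]
After 2 (rotate_left(2, 4, k=2)): [C, B, H, D, F, A, G, E]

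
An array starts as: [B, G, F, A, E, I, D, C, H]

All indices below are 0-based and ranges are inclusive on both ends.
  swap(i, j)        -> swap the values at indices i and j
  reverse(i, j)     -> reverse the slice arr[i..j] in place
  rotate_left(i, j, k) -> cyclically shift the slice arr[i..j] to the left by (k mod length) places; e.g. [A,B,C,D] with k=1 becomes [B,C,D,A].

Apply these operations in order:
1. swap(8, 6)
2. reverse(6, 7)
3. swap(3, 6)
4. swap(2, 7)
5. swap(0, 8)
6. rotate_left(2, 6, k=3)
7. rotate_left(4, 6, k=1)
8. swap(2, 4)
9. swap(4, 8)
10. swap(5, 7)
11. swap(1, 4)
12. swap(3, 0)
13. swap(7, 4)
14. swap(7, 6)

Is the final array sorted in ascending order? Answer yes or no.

Answer: yes

Derivation:
After 1 (swap(8, 6)): [B, G, F, A, E, I, H, C, D]
After 2 (reverse(6, 7)): [B, G, F, A, E, I, C, H, D]
After 3 (swap(3, 6)): [B, G, F, C, E, I, A, H, D]
After 4 (swap(2, 7)): [B, G, H, C, E, I, A, F, D]
After 5 (swap(0, 8)): [D, G, H, C, E, I, A, F, B]
After 6 (rotate_left(2, 6, k=3)): [D, G, I, A, H, C, E, F, B]
After 7 (rotate_left(4, 6, k=1)): [D, G, I, A, C, E, H, F, B]
After 8 (swap(2, 4)): [D, G, C, A, I, E, H, F, B]
After 9 (swap(4, 8)): [D, G, C, A, B, E, H, F, I]
After 10 (swap(5, 7)): [D, G, C, A, B, F, H, E, I]
After 11 (swap(1, 4)): [D, B, C, A, G, F, H, E, I]
After 12 (swap(3, 0)): [A, B, C, D, G, F, H, E, I]
After 13 (swap(7, 4)): [A, B, C, D, E, F, H, G, I]
After 14 (swap(7, 6)): [A, B, C, D, E, F, G, H, I]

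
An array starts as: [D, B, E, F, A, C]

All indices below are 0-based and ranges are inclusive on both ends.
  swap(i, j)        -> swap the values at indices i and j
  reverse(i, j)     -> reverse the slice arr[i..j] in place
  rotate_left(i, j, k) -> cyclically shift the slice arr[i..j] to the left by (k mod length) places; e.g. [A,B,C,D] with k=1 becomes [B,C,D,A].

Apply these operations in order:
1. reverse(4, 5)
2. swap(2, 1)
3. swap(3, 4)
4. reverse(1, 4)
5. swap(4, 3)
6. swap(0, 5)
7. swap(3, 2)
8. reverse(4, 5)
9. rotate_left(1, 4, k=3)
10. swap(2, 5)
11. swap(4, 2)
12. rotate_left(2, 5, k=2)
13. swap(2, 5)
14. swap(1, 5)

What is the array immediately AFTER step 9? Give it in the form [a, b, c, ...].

After 1 (reverse(4, 5)): [D, B, E, F, C, A]
After 2 (swap(2, 1)): [D, E, B, F, C, A]
After 3 (swap(3, 4)): [D, E, B, C, F, A]
After 4 (reverse(1, 4)): [D, F, C, B, E, A]
After 5 (swap(4, 3)): [D, F, C, E, B, A]
After 6 (swap(0, 5)): [A, F, C, E, B, D]
After 7 (swap(3, 2)): [A, F, E, C, B, D]
After 8 (reverse(4, 5)): [A, F, E, C, D, B]
After 9 (rotate_left(1, 4, k=3)): [A, D, F, E, C, B]

Answer: [A, D, F, E, C, B]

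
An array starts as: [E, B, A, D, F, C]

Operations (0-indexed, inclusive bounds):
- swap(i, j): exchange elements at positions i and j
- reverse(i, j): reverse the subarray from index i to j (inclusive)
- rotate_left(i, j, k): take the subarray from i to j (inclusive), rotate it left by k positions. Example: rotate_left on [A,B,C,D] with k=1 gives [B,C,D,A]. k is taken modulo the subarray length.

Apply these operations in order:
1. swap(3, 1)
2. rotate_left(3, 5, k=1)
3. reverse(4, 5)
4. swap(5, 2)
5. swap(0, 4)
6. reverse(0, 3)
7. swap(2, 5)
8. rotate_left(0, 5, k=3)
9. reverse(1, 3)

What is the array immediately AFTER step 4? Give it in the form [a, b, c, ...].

After 1 (swap(3, 1)): [E, D, A, B, F, C]
After 2 (rotate_left(3, 5, k=1)): [E, D, A, F, C, B]
After 3 (reverse(4, 5)): [E, D, A, F, B, C]
After 4 (swap(5, 2)): [E, D, C, F, B, A]

Answer: [E, D, C, F, B, A]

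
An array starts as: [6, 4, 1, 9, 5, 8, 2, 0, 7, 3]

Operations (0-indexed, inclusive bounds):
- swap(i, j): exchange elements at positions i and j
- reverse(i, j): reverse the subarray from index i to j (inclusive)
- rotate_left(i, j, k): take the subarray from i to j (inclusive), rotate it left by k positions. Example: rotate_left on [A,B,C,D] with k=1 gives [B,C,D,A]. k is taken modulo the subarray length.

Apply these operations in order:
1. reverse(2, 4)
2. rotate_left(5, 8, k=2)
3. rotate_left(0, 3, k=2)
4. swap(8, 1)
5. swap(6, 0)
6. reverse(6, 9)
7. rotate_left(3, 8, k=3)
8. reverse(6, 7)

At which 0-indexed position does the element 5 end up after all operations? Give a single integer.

Answer: 9

Derivation:
After 1 (reverse(2, 4)): [6, 4, 5, 9, 1, 8, 2, 0, 7, 3]
After 2 (rotate_left(5, 8, k=2)): [6, 4, 5, 9, 1, 0, 7, 8, 2, 3]
After 3 (rotate_left(0, 3, k=2)): [5, 9, 6, 4, 1, 0, 7, 8, 2, 3]
After 4 (swap(8, 1)): [5, 2, 6, 4, 1, 0, 7, 8, 9, 3]
After 5 (swap(6, 0)): [7, 2, 6, 4, 1, 0, 5, 8, 9, 3]
After 6 (reverse(6, 9)): [7, 2, 6, 4, 1, 0, 3, 9, 8, 5]
After 7 (rotate_left(3, 8, k=3)): [7, 2, 6, 3, 9, 8, 4, 1, 0, 5]
After 8 (reverse(6, 7)): [7, 2, 6, 3, 9, 8, 1, 4, 0, 5]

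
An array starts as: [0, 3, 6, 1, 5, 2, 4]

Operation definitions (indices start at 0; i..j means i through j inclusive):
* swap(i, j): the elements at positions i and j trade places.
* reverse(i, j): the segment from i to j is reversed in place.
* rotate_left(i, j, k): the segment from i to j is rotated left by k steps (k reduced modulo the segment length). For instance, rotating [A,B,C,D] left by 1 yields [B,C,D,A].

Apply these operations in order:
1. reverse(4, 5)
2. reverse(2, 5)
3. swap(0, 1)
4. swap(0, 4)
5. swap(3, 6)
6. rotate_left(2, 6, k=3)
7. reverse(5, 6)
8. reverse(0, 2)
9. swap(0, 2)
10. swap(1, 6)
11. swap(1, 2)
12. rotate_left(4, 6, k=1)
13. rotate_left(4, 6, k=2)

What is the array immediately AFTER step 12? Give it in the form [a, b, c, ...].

After 1 (reverse(4, 5)): [0, 3, 6, 1, 2, 5, 4]
After 2 (reverse(2, 5)): [0, 3, 5, 2, 1, 6, 4]
After 3 (swap(0, 1)): [3, 0, 5, 2, 1, 6, 4]
After 4 (swap(0, 4)): [1, 0, 5, 2, 3, 6, 4]
After 5 (swap(3, 6)): [1, 0, 5, 4, 3, 6, 2]
After 6 (rotate_left(2, 6, k=3)): [1, 0, 6, 2, 5, 4, 3]
After 7 (reverse(5, 6)): [1, 0, 6, 2, 5, 3, 4]
After 8 (reverse(0, 2)): [6, 0, 1, 2, 5, 3, 4]
After 9 (swap(0, 2)): [1, 0, 6, 2, 5, 3, 4]
After 10 (swap(1, 6)): [1, 4, 6, 2, 5, 3, 0]
After 11 (swap(1, 2)): [1, 6, 4, 2, 5, 3, 0]
After 12 (rotate_left(4, 6, k=1)): [1, 6, 4, 2, 3, 0, 5]

Answer: [1, 6, 4, 2, 3, 0, 5]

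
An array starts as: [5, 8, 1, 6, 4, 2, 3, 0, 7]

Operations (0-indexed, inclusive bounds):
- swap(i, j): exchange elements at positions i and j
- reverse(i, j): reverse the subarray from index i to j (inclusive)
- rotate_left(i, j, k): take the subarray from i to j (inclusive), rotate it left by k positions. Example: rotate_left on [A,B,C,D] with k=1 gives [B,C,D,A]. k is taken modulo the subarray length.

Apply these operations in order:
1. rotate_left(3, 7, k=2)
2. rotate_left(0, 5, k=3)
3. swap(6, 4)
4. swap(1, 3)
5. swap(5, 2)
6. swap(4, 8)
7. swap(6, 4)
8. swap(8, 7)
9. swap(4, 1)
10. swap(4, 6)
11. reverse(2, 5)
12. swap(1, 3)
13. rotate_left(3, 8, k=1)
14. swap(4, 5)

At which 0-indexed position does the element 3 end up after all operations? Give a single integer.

After 1 (rotate_left(3, 7, k=2)): [5, 8, 1, 2, 3, 0, 6, 4, 7]
After 2 (rotate_left(0, 5, k=3)): [2, 3, 0, 5, 8, 1, 6, 4, 7]
After 3 (swap(6, 4)): [2, 3, 0, 5, 6, 1, 8, 4, 7]
After 4 (swap(1, 3)): [2, 5, 0, 3, 6, 1, 8, 4, 7]
After 5 (swap(5, 2)): [2, 5, 1, 3, 6, 0, 8, 4, 7]
After 6 (swap(4, 8)): [2, 5, 1, 3, 7, 0, 8, 4, 6]
After 7 (swap(6, 4)): [2, 5, 1, 3, 8, 0, 7, 4, 6]
After 8 (swap(8, 7)): [2, 5, 1, 3, 8, 0, 7, 6, 4]
After 9 (swap(4, 1)): [2, 8, 1, 3, 5, 0, 7, 6, 4]
After 10 (swap(4, 6)): [2, 8, 1, 3, 7, 0, 5, 6, 4]
After 11 (reverse(2, 5)): [2, 8, 0, 7, 3, 1, 5, 6, 4]
After 12 (swap(1, 3)): [2, 7, 0, 8, 3, 1, 5, 6, 4]
After 13 (rotate_left(3, 8, k=1)): [2, 7, 0, 3, 1, 5, 6, 4, 8]
After 14 (swap(4, 5)): [2, 7, 0, 3, 5, 1, 6, 4, 8]

Answer: 3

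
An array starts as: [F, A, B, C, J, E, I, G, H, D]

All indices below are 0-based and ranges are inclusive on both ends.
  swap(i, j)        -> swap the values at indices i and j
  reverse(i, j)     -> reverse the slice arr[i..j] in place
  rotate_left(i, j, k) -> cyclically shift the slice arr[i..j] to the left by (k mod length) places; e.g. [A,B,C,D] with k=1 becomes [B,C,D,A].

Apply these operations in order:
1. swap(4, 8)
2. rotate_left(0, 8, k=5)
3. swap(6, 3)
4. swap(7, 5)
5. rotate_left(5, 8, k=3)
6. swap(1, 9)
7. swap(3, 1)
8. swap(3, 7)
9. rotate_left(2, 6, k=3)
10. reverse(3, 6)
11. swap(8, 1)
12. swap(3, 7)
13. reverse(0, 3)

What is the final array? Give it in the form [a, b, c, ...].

After 1 (swap(4, 8)): [F, A, B, C, H, E, I, G, J, D]
After 2 (rotate_left(0, 8, k=5)): [E, I, G, J, F, A, B, C, H, D]
After 3 (swap(6, 3)): [E, I, G, B, F, A, J, C, H, D]
After 4 (swap(7, 5)): [E, I, G, B, F, C, J, A, H, D]
After 5 (rotate_left(5, 8, k=3)): [E, I, G, B, F, H, C, J, A, D]
After 6 (swap(1, 9)): [E, D, G, B, F, H, C, J, A, I]
After 7 (swap(3, 1)): [E, B, G, D, F, H, C, J, A, I]
After 8 (swap(3, 7)): [E, B, G, J, F, H, C, D, A, I]
After 9 (rotate_left(2, 6, k=3)): [E, B, H, C, G, J, F, D, A, I]
After 10 (reverse(3, 6)): [E, B, H, F, J, G, C, D, A, I]
After 11 (swap(8, 1)): [E, A, H, F, J, G, C, D, B, I]
After 12 (swap(3, 7)): [E, A, H, D, J, G, C, F, B, I]
After 13 (reverse(0, 3)): [D, H, A, E, J, G, C, F, B, I]

Answer: [D, H, A, E, J, G, C, F, B, I]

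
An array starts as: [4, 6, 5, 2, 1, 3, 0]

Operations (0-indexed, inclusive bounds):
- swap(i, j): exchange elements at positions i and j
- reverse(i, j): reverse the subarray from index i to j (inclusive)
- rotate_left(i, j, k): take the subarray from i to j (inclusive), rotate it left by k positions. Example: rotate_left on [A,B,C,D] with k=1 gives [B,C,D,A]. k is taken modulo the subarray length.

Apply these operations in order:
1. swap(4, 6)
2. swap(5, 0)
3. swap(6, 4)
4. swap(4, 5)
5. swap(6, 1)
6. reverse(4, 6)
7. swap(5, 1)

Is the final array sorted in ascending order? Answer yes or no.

Answer: no

Derivation:
After 1 (swap(4, 6)): [4, 6, 5, 2, 0, 3, 1]
After 2 (swap(5, 0)): [3, 6, 5, 2, 0, 4, 1]
After 3 (swap(6, 4)): [3, 6, 5, 2, 1, 4, 0]
After 4 (swap(4, 5)): [3, 6, 5, 2, 4, 1, 0]
After 5 (swap(6, 1)): [3, 0, 5, 2, 4, 1, 6]
After 6 (reverse(4, 6)): [3, 0, 5, 2, 6, 1, 4]
After 7 (swap(5, 1)): [3, 1, 5, 2, 6, 0, 4]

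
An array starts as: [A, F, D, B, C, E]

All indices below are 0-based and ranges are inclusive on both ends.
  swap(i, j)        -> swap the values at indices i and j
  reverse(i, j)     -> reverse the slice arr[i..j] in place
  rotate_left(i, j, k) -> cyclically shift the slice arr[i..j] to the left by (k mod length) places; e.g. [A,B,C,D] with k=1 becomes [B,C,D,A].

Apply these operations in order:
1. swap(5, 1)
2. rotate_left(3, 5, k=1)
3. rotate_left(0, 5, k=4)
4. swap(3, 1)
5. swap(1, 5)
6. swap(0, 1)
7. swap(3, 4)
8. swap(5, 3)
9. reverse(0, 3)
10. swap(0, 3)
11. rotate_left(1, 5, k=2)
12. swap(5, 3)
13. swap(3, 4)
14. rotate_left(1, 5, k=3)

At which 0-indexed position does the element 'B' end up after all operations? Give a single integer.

After 1 (swap(5, 1)): [A, E, D, B, C, F]
After 2 (rotate_left(3, 5, k=1)): [A, E, D, C, F, B]
After 3 (rotate_left(0, 5, k=4)): [F, B, A, E, D, C]
After 4 (swap(3, 1)): [F, E, A, B, D, C]
After 5 (swap(1, 5)): [F, C, A, B, D, E]
After 6 (swap(0, 1)): [C, F, A, B, D, E]
After 7 (swap(3, 4)): [C, F, A, D, B, E]
After 8 (swap(5, 3)): [C, F, A, E, B, D]
After 9 (reverse(0, 3)): [E, A, F, C, B, D]
After 10 (swap(0, 3)): [C, A, F, E, B, D]
After 11 (rotate_left(1, 5, k=2)): [C, E, B, D, A, F]
After 12 (swap(5, 3)): [C, E, B, F, A, D]
After 13 (swap(3, 4)): [C, E, B, A, F, D]
After 14 (rotate_left(1, 5, k=3)): [C, F, D, E, B, A]

Answer: 4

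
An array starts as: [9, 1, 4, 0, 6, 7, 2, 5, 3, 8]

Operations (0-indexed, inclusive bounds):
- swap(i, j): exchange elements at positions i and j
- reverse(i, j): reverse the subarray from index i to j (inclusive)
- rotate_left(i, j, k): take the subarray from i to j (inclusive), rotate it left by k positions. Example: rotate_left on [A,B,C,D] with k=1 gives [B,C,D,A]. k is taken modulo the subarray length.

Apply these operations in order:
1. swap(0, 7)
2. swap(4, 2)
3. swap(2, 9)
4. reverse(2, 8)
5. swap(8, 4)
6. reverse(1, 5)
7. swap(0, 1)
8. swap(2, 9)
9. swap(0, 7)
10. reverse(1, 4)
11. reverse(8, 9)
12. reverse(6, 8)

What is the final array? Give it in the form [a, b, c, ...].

After 1 (swap(0, 7)): [5, 1, 4, 0, 6, 7, 2, 9, 3, 8]
After 2 (swap(4, 2)): [5, 1, 6, 0, 4, 7, 2, 9, 3, 8]
After 3 (swap(2, 9)): [5, 1, 8, 0, 4, 7, 2, 9, 3, 6]
After 4 (reverse(2, 8)): [5, 1, 3, 9, 2, 7, 4, 0, 8, 6]
After 5 (swap(8, 4)): [5, 1, 3, 9, 8, 7, 4, 0, 2, 6]
After 6 (reverse(1, 5)): [5, 7, 8, 9, 3, 1, 4, 0, 2, 6]
After 7 (swap(0, 1)): [7, 5, 8, 9, 3, 1, 4, 0, 2, 6]
After 8 (swap(2, 9)): [7, 5, 6, 9, 3, 1, 4, 0, 2, 8]
After 9 (swap(0, 7)): [0, 5, 6, 9, 3, 1, 4, 7, 2, 8]
After 10 (reverse(1, 4)): [0, 3, 9, 6, 5, 1, 4, 7, 2, 8]
After 11 (reverse(8, 9)): [0, 3, 9, 6, 5, 1, 4, 7, 8, 2]
After 12 (reverse(6, 8)): [0, 3, 9, 6, 5, 1, 8, 7, 4, 2]

Answer: [0, 3, 9, 6, 5, 1, 8, 7, 4, 2]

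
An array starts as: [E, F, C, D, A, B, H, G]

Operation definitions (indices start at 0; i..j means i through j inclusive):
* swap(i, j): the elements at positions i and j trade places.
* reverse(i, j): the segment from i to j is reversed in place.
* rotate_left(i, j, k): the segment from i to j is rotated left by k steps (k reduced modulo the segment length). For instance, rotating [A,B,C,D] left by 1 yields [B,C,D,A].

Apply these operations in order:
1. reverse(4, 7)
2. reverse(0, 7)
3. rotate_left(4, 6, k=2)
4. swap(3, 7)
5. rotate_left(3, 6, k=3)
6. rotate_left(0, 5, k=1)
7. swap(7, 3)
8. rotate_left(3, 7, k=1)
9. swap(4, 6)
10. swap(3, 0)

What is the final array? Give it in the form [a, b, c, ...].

Answer: [F, H, C, B, E, D, A, G]

Derivation:
After 1 (reverse(4, 7)): [E, F, C, D, G, H, B, A]
After 2 (reverse(0, 7)): [A, B, H, G, D, C, F, E]
After 3 (rotate_left(4, 6, k=2)): [A, B, H, G, F, D, C, E]
After 4 (swap(3, 7)): [A, B, H, E, F, D, C, G]
After 5 (rotate_left(3, 6, k=3)): [A, B, H, C, E, F, D, G]
After 6 (rotate_left(0, 5, k=1)): [B, H, C, E, F, A, D, G]
After 7 (swap(7, 3)): [B, H, C, G, F, A, D, E]
After 8 (rotate_left(3, 7, k=1)): [B, H, C, F, A, D, E, G]
After 9 (swap(4, 6)): [B, H, C, F, E, D, A, G]
After 10 (swap(3, 0)): [F, H, C, B, E, D, A, G]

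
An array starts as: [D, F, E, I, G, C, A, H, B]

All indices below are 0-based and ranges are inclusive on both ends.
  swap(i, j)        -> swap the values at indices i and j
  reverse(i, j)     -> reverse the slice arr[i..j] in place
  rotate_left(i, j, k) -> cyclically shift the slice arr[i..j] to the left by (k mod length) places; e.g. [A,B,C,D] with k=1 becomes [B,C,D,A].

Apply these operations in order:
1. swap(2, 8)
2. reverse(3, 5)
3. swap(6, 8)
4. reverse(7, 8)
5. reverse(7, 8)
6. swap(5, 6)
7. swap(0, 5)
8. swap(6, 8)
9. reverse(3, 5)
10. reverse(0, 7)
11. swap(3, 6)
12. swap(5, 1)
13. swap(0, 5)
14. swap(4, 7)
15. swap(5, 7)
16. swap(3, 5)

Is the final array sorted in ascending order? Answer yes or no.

Answer: yes

Derivation:
After 1 (swap(2, 8)): [D, F, B, I, G, C, A, H, E]
After 2 (reverse(3, 5)): [D, F, B, C, G, I, A, H, E]
After 3 (swap(6, 8)): [D, F, B, C, G, I, E, H, A]
After 4 (reverse(7, 8)): [D, F, B, C, G, I, E, A, H]
After 5 (reverse(7, 8)): [D, F, B, C, G, I, E, H, A]
After 6 (swap(5, 6)): [D, F, B, C, G, E, I, H, A]
After 7 (swap(0, 5)): [E, F, B, C, G, D, I, H, A]
After 8 (swap(6, 8)): [E, F, B, C, G, D, A, H, I]
After 9 (reverse(3, 5)): [E, F, B, D, G, C, A, H, I]
After 10 (reverse(0, 7)): [H, A, C, G, D, B, F, E, I]
After 11 (swap(3, 6)): [H, A, C, F, D, B, G, E, I]
After 12 (swap(5, 1)): [H, B, C, F, D, A, G, E, I]
After 13 (swap(0, 5)): [A, B, C, F, D, H, G, E, I]
After 14 (swap(4, 7)): [A, B, C, F, E, H, G, D, I]
After 15 (swap(5, 7)): [A, B, C, F, E, D, G, H, I]
After 16 (swap(3, 5)): [A, B, C, D, E, F, G, H, I]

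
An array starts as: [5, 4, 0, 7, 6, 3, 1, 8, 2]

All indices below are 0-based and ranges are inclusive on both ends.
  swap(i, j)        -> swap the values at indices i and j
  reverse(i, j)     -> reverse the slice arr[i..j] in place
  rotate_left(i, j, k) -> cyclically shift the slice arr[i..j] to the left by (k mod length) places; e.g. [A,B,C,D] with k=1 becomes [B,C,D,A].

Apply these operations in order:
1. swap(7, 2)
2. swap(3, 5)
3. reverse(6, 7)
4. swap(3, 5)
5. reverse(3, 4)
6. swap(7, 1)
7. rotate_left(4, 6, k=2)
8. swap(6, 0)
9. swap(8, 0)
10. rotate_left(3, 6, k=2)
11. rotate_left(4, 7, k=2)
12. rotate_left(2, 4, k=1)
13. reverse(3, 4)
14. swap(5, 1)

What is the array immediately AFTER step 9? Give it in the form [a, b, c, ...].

After 1 (swap(7, 2)): [5, 4, 8, 7, 6, 3, 1, 0, 2]
After 2 (swap(3, 5)): [5, 4, 8, 3, 6, 7, 1, 0, 2]
After 3 (reverse(6, 7)): [5, 4, 8, 3, 6, 7, 0, 1, 2]
After 4 (swap(3, 5)): [5, 4, 8, 7, 6, 3, 0, 1, 2]
After 5 (reverse(3, 4)): [5, 4, 8, 6, 7, 3, 0, 1, 2]
After 6 (swap(7, 1)): [5, 1, 8, 6, 7, 3, 0, 4, 2]
After 7 (rotate_left(4, 6, k=2)): [5, 1, 8, 6, 0, 7, 3, 4, 2]
After 8 (swap(6, 0)): [3, 1, 8, 6, 0, 7, 5, 4, 2]
After 9 (swap(8, 0)): [2, 1, 8, 6, 0, 7, 5, 4, 3]

Answer: [2, 1, 8, 6, 0, 7, 5, 4, 3]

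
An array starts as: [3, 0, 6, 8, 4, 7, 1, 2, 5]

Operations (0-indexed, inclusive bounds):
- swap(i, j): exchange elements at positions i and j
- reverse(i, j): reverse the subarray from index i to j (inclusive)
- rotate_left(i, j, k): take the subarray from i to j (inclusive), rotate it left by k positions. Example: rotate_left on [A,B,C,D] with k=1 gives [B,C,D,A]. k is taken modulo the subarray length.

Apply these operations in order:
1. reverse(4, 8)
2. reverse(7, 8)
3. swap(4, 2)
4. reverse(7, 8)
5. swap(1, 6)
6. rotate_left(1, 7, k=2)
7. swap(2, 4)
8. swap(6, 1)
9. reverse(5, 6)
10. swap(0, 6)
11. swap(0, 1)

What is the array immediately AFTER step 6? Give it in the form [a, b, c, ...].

After 1 (reverse(4, 8)): [3, 0, 6, 8, 5, 2, 1, 7, 4]
After 2 (reverse(7, 8)): [3, 0, 6, 8, 5, 2, 1, 4, 7]
After 3 (swap(4, 2)): [3, 0, 5, 8, 6, 2, 1, 4, 7]
After 4 (reverse(7, 8)): [3, 0, 5, 8, 6, 2, 1, 7, 4]
After 5 (swap(1, 6)): [3, 1, 5, 8, 6, 2, 0, 7, 4]
After 6 (rotate_left(1, 7, k=2)): [3, 8, 6, 2, 0, 7, 1, 5, 4]

Answer: [3, 8, 6, 2, 0, 7, 1, 5, 4]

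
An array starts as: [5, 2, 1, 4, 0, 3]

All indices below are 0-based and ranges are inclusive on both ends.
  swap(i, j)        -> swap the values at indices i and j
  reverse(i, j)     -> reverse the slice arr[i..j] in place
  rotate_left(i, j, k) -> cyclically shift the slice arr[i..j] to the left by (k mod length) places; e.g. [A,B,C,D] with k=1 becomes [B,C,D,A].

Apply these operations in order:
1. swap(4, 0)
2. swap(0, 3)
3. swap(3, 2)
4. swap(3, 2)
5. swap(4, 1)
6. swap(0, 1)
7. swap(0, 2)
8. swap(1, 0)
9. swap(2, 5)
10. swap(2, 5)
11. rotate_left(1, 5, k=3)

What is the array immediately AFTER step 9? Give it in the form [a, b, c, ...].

Answer: [4, 1, 3, 0, 2, 5]

Derivation:
After 1 (swap(4, 0)): [0, 2, 1, 4, 5, 3]
After 2 (swap(0, 3)): [4, 2, 1, 0, 5, 3]
After 3 (swap(3, 2)): [4, 2, 0, 1, 5, 3]
After 4 (swap(3, 2)): [4, 2, 1, 0, 5, 3]
After 5 (swap(4, 1)): [4, 5, 1, 0, 2, 3]
After 6 (swap(0, 1)): [5, 4, 1, 0, 2, 3]
After 7 (swap(0, 2)): [1, 4, 5, 0, 2, 3]
After 8 (swap(1, 0)): [4, 1, 5, 0, 2, 3]
After 9 (swap(2, 5)): [4, 1, 3, 0, 2, 5]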